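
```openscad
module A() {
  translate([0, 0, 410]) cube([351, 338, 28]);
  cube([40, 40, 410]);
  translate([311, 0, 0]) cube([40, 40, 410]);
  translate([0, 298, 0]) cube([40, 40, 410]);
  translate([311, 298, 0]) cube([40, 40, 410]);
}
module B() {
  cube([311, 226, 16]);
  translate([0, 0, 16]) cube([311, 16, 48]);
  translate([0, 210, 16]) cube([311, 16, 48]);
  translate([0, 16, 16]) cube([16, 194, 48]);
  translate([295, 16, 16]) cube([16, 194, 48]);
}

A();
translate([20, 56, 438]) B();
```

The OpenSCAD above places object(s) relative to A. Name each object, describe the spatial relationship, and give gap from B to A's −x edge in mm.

The open box's min-x is at 20; the stool's min-x is 0; gap = 20 mm.

A is a stool. B is an open box. The open box is on top of the stool, centred. The gap from the open box to the stool's −x edge is 20 mm.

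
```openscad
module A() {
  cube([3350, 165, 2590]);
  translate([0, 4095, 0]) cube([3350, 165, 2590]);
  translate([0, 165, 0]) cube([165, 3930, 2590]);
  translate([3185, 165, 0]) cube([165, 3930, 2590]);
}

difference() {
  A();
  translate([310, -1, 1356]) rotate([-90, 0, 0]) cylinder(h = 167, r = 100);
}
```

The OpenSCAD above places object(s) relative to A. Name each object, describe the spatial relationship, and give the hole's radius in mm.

The subtracted cylinder has r = 100 mm.

A is a house frame. The house frame has a circular hole through its front wall. The hole's radius is 100 mm.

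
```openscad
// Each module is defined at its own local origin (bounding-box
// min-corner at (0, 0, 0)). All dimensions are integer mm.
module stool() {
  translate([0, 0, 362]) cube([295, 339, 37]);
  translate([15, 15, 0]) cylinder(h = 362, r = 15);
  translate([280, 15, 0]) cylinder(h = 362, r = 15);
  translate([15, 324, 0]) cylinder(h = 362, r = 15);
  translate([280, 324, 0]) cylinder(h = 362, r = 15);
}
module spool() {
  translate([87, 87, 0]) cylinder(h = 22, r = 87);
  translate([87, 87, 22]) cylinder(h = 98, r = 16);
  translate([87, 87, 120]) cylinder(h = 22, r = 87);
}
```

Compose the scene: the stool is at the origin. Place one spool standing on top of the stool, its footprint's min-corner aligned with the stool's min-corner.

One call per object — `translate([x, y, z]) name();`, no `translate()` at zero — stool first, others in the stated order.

stool();
translate([0, 0, 399]) spool();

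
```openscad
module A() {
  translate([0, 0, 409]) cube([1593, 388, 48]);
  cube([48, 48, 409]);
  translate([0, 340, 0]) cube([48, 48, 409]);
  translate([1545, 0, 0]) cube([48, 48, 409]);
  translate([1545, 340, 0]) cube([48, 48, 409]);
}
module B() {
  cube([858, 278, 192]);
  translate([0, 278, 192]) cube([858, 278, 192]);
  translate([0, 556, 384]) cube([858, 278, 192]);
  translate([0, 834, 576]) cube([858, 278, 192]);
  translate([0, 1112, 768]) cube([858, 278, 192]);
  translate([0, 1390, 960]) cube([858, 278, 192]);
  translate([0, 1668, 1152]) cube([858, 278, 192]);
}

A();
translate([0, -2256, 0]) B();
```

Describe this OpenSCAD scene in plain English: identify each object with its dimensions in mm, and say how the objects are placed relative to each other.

A is a bench: a 1593×388 mm seat slab, 48 mm thick, top at z = 457 mm, on four 48×48 mm square legs flush with the seat corners and standing on z = 0.

B is a straight staircase of 7 solid steps. Each step is 858 mm wide (x), 278 mm deep (y, the going) and 192 mm tall (the rise). The first step rests on the floor; each subsequent step sits one going further in +y and one rise higher in +z, directly behind and above the previous step with no overlap.

The staircase is on the floor beside the bench on its −y side.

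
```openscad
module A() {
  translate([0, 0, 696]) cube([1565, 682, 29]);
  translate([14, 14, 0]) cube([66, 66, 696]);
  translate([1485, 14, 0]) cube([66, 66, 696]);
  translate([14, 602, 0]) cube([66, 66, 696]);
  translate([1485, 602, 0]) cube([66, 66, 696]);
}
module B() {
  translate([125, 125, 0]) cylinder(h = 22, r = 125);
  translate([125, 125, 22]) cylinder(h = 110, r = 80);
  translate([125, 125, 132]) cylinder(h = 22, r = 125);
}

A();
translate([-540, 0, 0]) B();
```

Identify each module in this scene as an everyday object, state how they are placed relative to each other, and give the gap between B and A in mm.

The spool's nearest face is 290 mm from the table's −x face.

A is a table. B is a spool. The spool is on the floor beside the table on its −x side. The gap between the spool and the table is 290 mm.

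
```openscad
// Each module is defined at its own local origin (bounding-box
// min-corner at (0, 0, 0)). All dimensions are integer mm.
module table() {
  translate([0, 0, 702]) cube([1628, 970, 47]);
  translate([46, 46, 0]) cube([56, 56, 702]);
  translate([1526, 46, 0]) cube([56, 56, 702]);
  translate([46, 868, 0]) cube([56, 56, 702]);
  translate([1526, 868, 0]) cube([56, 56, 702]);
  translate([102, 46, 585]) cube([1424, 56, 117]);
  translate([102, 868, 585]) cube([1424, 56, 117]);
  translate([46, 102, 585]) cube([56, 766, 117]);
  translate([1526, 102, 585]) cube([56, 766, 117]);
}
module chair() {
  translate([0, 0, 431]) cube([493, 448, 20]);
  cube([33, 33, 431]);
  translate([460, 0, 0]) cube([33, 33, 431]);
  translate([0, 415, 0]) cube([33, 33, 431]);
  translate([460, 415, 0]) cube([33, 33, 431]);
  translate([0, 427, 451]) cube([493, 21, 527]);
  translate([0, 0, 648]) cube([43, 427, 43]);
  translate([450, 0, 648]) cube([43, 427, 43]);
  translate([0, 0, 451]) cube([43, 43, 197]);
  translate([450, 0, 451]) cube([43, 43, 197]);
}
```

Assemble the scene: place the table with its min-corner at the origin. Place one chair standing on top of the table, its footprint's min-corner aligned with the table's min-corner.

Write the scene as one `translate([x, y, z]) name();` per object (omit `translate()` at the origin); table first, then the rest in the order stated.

table();
translate([0, 0, 749]) chair();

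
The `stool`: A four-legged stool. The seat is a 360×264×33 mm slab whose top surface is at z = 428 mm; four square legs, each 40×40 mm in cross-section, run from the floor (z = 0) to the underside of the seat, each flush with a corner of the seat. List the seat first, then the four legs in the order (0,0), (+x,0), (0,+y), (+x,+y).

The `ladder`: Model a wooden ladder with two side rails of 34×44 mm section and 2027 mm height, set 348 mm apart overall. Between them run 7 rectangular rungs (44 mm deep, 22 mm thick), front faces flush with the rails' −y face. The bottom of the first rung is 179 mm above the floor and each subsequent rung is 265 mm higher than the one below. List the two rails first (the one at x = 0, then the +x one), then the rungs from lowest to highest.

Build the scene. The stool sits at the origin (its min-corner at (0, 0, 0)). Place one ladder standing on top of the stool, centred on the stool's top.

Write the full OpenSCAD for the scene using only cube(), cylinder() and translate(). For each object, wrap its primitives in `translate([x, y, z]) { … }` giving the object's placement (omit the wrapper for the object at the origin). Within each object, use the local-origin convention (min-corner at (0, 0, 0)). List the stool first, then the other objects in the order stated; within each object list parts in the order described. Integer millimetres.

translate([0, 0, 395]) cube([360, 264, 33]);
cube([40, 40, 395]);
translate([320, 0, 0]) cube([40, 40, 395]);
translate([0, 224, 0]) cube([40, 40, 395]);
translate([320, 224, 0]) cube([40, 40, 395]);
translate([6, 110, 428]) {
  cube([34, 44, 2027]);
  translate([314, 0, 0]) cube([34, 44, 2027]);
  translate([34, 0, 179]) cube([280, 44, 22]);
  translate([34, 0, 444]) cube([280, 44, 22]);
  translate([34, 0, 709]) cube([280, 44, 22]);
  translate([34, 0, 974]) cube([280, 44, 22]);
  translate([34, 0, 1239]) cube([280, 44, 22]);
  translate([34, 0, 1504]) cube([280, 44, 22]);
  translate([34, 0, 1769]) cube([280, 44, 22]);
}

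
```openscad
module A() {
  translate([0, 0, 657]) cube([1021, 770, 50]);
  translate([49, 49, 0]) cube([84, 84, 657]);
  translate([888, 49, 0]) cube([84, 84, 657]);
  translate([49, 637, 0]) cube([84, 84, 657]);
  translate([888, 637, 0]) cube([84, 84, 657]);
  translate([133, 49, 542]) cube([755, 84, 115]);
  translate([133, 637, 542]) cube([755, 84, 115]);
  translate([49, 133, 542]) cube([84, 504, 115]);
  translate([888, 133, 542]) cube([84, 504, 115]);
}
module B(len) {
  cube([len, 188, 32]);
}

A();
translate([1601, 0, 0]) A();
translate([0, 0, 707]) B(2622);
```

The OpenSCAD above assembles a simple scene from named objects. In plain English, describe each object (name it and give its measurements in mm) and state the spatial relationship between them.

A is a table: top 1021 mm (x) × 770 mm (y), 50 mm thick, upper face at z = 707 mm, on four 84×84 mm square legs, each inset 49 mm from the nearest pair of top edges, running from z = 0 to the bottom of the top. Four apron rails, 84 mm thick and 115 mm tall, run between adjacent legs with their top edges flush with the underside of the top and their outer faces flush with the legs' outer faces.

B is a rectangular beam 2622 mm long (x), 188 mm deep (y), 32 mm thick (z).

The beam spans the tops of two tables placed 580 mm apart, resting at z = 707 mm.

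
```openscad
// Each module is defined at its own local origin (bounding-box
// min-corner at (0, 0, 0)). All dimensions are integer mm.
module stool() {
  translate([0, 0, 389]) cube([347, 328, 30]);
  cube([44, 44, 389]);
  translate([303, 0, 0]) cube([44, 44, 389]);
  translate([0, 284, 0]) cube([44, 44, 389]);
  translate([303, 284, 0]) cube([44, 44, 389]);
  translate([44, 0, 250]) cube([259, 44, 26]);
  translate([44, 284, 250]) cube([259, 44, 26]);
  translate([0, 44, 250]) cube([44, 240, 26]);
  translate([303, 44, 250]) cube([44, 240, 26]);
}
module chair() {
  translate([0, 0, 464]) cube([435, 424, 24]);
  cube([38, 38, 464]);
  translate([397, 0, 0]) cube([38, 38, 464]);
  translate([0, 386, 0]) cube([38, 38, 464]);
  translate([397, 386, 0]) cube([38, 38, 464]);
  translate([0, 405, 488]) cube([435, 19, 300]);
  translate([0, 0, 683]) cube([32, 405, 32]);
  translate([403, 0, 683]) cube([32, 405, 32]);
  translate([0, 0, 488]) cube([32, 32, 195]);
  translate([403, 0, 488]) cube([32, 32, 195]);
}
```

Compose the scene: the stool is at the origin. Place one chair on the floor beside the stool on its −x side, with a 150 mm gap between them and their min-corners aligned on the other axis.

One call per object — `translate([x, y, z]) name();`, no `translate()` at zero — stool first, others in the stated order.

stool();
translate([-585, 0, 0]) chair();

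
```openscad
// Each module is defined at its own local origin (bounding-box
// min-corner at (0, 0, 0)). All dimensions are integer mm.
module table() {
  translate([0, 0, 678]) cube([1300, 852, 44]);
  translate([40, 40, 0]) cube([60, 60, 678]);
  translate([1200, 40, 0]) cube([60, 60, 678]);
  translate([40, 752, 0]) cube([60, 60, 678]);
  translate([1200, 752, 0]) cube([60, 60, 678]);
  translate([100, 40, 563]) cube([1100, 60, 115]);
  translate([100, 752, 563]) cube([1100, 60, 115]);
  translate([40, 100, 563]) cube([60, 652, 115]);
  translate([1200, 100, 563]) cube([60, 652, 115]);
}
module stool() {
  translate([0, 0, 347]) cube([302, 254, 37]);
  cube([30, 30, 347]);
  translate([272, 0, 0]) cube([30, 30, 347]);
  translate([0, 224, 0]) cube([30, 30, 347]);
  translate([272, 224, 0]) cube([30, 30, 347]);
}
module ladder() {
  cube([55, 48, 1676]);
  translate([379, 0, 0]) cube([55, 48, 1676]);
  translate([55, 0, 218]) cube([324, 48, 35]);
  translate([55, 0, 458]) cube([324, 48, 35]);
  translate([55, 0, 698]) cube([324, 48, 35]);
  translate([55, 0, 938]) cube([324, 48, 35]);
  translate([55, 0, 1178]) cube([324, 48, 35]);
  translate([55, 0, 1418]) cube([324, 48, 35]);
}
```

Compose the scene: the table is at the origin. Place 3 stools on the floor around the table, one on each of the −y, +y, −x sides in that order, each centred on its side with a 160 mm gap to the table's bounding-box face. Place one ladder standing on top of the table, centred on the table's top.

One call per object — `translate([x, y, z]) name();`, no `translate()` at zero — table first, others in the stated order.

table();
translate([499, -414, 0]) stool();
translate([499, 1012, 0]) stool();
translate([-462, 299, 0]) stool();
translate([433, 402, 722]) ladder();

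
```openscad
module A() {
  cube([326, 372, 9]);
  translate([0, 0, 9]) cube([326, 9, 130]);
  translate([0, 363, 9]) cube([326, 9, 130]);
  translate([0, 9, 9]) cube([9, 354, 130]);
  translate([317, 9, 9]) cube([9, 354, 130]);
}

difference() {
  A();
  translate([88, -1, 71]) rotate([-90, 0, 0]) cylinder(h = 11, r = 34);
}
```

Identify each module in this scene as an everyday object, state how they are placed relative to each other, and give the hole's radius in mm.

A is an open box. The open box has a circular hole through its front wall. The hole's radius is 34 mm.

The subtracted cylinder has r = 34 mm.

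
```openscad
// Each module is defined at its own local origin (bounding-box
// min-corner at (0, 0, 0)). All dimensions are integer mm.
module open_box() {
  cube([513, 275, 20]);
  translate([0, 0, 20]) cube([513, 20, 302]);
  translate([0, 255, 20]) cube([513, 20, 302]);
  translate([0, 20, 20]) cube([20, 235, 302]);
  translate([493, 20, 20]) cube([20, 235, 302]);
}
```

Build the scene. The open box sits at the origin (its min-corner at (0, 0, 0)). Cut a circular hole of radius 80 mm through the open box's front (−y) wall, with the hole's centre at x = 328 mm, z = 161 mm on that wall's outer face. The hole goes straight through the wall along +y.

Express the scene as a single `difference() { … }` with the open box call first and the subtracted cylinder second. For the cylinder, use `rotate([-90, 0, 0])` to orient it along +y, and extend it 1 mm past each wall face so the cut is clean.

difference() {
  open_box();
  translate([328, -1, 161]) rotate([-90, 0, 0]) cylinder(h = 22, r = 80);
}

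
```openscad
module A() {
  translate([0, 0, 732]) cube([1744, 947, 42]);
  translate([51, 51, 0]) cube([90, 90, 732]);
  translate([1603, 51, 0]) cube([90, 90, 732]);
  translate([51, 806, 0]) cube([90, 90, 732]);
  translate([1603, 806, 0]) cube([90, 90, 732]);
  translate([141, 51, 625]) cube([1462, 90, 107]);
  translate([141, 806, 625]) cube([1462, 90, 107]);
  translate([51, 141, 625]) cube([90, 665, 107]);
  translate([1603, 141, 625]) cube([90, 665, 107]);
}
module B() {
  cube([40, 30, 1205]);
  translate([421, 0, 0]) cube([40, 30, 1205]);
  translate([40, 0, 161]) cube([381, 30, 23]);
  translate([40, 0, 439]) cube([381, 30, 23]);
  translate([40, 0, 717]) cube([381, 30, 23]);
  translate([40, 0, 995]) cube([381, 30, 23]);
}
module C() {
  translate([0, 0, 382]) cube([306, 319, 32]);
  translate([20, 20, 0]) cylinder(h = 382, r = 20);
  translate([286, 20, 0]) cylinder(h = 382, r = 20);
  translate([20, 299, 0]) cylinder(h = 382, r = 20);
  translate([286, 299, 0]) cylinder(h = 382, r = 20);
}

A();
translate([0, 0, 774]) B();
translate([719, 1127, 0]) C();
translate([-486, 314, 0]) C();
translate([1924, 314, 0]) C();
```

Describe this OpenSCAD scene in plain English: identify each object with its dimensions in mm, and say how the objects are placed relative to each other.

A is a rectangular dining table. The top is 1744×947×42 mm with its upper surface at z = 774 mm. It stands on four 90×90 mm square legs, each inset 51 mm from the nearest pair of top edges, running from the floor to the underside of the top. Four apron rails, 90 mm thick and 107 mm tall, run between adjacent legs with their top edges flush with the underside of the top and their outer faces flush with the legs' outer faces.

B is a wooden ladder with two side rails of 40×30 mm section and 1205 mm height, set 461 mm apart overall. Between them run 4 rectangular rungs (30 mm deep, 23 mm thick), front faces flush with the rails' −y face. The bottom of the first rung is 161 mm above the floor and each subsequent rung is 278 mm higher than the one below.

C is a four-legged stool. The seat is 306×319 mm, 32 mm thick, top at z = 414 mm. It stands on four round legs, each 40 mm in diameter, from z = 0 to the seat underside, each leg's axis is inset half a diameter from the nearest pair of seat edges (so the leg's bounding box is flush with the corner).

The ladder is on top of the table. Three stools sit around the table at the +y, −x, +x sides.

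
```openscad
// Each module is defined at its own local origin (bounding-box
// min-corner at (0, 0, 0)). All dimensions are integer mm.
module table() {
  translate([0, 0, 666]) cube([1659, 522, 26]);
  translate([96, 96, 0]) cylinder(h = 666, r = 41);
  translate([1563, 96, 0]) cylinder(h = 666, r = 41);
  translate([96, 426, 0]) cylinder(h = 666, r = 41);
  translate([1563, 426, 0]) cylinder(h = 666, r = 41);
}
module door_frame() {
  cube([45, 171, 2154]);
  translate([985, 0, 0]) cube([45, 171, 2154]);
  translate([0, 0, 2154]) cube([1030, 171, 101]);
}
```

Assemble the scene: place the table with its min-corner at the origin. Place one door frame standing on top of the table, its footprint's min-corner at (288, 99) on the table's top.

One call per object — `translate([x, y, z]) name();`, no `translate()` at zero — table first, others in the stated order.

table();
translate([288, 99, 692]) door_frame();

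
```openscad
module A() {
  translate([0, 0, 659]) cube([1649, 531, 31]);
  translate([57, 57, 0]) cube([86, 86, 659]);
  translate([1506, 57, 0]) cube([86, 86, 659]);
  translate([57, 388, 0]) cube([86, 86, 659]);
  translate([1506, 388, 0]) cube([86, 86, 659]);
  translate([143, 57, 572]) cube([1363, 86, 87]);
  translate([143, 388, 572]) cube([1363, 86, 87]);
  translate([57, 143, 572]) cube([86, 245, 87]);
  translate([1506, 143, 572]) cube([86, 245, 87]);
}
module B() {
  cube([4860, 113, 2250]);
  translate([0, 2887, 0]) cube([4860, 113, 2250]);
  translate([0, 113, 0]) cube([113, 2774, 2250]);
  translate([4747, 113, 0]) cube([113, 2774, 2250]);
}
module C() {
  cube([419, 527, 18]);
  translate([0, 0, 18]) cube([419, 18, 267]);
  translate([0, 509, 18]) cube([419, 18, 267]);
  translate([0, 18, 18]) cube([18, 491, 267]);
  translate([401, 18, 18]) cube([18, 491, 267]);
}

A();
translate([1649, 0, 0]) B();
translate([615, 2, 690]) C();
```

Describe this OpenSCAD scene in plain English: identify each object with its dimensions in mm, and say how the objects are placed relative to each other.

A is a table: top 1649 mm (x) × 531 mm (y), 31 mm thick, upper face at z = 690 mm, on four 86×86 mm square legs, each inset 57 mm from the nearest pair of top edges, running from z = 0 to the bottom of the top. Four apron rails, 86 mm thick and 87 mm tall, run between adjacent legs with their top edges flush with the underside of the top and their outer faces flush with the legs' outer faces.

B is a box-shaped house frame (walls only): outside footprint 4860×3000 mm, wall height 2250 mm, wall thickness 113 mm. The two y-facing walls run the full x-width; the two x-facing walls fit between the inner faces of the y-facing walls.

C is an open-topped rectangular box: outside dimensions 419×527×285 mm, with a uniform wall and base thickness of 18 mm. The base is a full 419×527 slab on the floor; four walls sit on top of the base. The front and back walls (the −y and +y sides) span the full width; the two side walls fit between them.

The house frame is against the table's +x side, with their −y faces flush. The open box is on top of the table, centred.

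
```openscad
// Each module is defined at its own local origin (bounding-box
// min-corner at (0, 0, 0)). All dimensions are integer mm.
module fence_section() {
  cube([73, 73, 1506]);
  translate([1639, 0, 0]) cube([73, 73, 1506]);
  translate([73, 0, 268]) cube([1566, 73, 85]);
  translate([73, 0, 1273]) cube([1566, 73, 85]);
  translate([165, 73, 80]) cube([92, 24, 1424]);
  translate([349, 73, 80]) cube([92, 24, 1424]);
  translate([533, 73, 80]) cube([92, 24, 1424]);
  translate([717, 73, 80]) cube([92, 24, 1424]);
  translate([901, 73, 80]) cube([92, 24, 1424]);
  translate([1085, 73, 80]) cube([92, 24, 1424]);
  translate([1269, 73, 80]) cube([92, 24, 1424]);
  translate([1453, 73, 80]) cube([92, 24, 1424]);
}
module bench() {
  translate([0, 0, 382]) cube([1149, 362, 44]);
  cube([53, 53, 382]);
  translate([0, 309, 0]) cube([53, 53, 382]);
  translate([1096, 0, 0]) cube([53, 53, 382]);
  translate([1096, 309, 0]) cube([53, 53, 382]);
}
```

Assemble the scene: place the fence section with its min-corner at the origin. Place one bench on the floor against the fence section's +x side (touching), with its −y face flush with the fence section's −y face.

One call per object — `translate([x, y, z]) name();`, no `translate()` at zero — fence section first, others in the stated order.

fence_section();
translate([1712, 0, 0]) bench();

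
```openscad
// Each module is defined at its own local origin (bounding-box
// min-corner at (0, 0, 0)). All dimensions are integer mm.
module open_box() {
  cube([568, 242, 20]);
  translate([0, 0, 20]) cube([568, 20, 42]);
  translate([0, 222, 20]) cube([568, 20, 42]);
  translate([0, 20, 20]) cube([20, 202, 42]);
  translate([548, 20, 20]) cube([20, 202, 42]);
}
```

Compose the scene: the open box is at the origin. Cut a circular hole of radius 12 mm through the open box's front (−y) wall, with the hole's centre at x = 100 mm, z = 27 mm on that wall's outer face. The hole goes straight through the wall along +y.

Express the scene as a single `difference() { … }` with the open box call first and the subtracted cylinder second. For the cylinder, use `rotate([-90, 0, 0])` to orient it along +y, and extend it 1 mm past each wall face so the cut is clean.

difference() {
  open_box();
  translate([100, -1, 27]) rotate([-90, 0, 0]) cylinder(h = 22, r = 12);
}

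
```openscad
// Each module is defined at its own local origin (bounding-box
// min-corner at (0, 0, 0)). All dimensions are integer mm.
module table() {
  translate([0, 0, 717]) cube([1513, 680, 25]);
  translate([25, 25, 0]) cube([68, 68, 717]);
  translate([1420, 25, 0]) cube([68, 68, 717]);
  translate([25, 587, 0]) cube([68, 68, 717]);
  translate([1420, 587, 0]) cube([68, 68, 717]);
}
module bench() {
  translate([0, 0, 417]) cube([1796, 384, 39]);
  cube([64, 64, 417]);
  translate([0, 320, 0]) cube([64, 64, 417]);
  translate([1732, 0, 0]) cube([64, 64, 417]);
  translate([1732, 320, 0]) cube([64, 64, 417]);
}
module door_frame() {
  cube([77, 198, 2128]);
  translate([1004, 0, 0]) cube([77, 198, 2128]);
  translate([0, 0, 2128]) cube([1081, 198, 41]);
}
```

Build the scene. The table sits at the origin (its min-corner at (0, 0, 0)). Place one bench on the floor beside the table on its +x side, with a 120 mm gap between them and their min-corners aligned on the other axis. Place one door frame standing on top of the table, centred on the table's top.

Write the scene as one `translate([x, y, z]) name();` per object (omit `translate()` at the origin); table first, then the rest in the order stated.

table();
translate([1633, 0, 0]) bench();
translate([216, 241, 742]) door_frame();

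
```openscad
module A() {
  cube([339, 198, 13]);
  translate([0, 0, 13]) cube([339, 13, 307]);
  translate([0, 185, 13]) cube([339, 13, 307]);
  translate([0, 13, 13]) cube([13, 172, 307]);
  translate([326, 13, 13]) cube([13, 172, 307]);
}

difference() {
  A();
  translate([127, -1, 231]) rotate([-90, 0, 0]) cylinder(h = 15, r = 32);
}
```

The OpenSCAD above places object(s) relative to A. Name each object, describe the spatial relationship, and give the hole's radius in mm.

A is an open box. The open box has a circular hole through its front wall. The hole's radius is 32 mm.

The subtracted cylinder has r = 32 mm.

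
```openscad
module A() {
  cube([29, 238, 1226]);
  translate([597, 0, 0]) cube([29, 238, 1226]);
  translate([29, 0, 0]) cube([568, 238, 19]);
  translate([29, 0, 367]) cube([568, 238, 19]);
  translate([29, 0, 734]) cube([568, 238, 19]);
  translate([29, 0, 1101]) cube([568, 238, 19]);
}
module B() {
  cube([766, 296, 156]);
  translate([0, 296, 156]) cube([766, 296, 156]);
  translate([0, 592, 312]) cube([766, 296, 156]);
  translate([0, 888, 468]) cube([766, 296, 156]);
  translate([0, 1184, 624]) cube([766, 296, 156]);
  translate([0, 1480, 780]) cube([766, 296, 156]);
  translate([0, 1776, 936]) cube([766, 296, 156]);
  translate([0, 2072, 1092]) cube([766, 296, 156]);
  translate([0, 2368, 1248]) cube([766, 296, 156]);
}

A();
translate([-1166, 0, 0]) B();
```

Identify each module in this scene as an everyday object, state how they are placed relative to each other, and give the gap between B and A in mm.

The staircase's nearest face is 400 mm from the bookshelf's −x face.

A is a bookshelf. B is a staircase. The staircase is on the floor beside the bookshelf on its −x side. The gap between the staircase and the bookshelf is 400 mm.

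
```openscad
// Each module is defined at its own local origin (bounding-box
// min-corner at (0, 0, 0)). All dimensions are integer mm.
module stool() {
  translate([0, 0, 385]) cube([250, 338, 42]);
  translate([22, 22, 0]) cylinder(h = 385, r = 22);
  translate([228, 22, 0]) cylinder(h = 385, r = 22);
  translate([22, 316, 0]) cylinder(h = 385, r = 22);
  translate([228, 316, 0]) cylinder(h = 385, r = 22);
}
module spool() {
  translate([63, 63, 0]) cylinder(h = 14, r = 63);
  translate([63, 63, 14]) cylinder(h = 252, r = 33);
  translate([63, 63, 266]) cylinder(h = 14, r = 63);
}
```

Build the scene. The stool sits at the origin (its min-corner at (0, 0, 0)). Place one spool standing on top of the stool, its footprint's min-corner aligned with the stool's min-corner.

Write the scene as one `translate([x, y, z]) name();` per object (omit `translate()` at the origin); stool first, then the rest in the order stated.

stool();
translate([0, 0, 427]) spool();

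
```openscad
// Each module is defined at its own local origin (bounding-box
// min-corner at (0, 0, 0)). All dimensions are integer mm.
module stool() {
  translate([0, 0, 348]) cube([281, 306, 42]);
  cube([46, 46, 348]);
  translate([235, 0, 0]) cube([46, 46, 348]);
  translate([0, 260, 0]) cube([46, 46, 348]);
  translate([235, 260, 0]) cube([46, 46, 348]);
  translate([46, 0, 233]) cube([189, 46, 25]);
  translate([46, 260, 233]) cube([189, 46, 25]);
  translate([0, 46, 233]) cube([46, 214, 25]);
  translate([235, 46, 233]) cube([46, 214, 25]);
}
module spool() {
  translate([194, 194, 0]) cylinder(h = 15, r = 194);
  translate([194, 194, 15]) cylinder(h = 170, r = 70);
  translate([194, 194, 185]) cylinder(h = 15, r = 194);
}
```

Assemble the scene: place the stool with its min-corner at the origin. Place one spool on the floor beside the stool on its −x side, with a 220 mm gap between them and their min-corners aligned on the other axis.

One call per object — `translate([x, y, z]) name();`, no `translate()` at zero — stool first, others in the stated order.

stool();
translate([-608, 0, 0]) spool();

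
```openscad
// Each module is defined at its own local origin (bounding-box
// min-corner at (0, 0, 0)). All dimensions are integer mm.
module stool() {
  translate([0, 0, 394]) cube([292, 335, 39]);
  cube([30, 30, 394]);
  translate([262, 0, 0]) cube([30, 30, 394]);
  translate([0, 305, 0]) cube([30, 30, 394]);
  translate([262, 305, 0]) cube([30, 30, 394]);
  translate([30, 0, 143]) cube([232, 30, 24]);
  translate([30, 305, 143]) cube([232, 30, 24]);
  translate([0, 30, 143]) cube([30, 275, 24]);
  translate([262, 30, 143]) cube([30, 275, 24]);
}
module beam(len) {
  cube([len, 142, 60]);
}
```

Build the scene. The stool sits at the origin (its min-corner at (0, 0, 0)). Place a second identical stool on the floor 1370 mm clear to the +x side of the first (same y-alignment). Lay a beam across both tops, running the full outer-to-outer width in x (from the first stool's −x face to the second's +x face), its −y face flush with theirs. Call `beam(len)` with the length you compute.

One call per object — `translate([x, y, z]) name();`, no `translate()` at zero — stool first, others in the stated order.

stool();
translate([1662, 0, 0]) stool();
translate([0, 0, 433]) beam(1954);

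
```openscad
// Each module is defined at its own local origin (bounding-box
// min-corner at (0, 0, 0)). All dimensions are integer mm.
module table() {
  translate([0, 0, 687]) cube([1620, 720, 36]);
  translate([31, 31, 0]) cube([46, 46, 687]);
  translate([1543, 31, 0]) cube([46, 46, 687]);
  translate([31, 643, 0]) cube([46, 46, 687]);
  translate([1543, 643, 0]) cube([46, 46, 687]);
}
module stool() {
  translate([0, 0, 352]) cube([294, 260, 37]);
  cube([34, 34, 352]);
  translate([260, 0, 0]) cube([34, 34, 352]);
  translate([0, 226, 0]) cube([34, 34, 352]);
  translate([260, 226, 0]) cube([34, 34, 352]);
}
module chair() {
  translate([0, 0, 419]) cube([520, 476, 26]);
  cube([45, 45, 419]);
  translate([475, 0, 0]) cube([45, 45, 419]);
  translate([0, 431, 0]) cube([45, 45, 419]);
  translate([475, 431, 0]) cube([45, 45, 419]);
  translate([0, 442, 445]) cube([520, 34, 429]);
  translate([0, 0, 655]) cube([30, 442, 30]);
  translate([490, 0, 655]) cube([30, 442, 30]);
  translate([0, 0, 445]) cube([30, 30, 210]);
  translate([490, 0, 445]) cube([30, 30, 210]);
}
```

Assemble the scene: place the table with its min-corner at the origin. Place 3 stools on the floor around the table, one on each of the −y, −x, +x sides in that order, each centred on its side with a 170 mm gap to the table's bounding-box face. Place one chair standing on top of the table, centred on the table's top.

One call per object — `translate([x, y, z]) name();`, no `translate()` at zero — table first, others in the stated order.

table();
translate([663, -430, 0]) stool();
translate([-464, 230, 0]) stool();
translate([1790, 230, 0]) stool();
translate([550, 122, 723]) chair();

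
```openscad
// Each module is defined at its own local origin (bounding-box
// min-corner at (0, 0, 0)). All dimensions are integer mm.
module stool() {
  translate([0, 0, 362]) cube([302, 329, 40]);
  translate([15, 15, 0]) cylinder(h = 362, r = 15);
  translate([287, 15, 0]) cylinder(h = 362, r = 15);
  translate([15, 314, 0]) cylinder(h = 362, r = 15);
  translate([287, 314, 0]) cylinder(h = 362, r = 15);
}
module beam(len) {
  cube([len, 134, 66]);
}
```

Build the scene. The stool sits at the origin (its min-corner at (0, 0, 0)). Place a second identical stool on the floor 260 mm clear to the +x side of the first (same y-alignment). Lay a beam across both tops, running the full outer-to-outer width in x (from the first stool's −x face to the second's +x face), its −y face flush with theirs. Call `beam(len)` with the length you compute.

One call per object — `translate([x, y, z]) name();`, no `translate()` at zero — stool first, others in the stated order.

stool();
translate([562, 0, 0]) stool();
translate([0, 0, 402]) beam(864);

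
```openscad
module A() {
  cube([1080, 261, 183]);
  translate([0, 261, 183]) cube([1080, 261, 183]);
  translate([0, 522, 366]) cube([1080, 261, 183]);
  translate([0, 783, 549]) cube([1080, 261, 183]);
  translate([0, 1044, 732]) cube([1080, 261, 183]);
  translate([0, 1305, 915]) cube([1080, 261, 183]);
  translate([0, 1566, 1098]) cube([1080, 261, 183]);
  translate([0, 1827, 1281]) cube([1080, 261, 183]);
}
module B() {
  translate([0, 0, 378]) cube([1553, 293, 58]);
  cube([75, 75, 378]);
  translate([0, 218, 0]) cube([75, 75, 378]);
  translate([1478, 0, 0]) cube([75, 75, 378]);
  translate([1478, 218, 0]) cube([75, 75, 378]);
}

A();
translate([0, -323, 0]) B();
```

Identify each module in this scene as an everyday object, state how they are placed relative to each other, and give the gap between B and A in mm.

The bench's nearest face is 30 mm from the staircase's −y face.

A is a staircase. B is a bench. The bench is on the floor beside the staircase on its −y side. The gap between the bench and the staircase is 30 mm.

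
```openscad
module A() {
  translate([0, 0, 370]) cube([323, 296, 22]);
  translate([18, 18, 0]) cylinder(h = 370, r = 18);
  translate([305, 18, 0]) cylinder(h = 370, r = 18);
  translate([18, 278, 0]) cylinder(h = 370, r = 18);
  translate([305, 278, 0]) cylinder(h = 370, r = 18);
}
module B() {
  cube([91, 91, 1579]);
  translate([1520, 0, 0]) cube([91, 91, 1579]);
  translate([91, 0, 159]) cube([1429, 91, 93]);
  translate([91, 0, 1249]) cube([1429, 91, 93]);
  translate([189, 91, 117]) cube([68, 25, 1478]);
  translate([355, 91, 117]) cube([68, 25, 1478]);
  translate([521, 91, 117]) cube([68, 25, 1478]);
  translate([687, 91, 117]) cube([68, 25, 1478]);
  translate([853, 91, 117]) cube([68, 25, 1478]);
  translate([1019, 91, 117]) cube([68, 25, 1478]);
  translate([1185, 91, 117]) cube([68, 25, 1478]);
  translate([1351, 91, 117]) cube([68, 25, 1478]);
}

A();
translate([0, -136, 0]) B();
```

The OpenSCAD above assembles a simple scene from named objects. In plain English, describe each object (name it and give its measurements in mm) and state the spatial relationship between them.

A is a four-legged stool. The seat is 323×296 mm, 22 mm thick, top at z = 392 mm. It stands on four round legs, each 36 mm in diameter, from z = 0 to the seat underside, each leg's axis is inset half a diameter from the nearest pair of seat edges (so the leg's bounding box is flush with the corner).

B is a fence section. Two 91×91 mm posts, 1579 mm tall, stand on the floor with a clear span of 1429 mm between their inner faces. Two horizontal rails of 91×93 mm section span the gap between the posts with their undersides at z = 159 mm and z = 1249 mm, flush with the posts' −y face. 8 pickets, each 68 mm wide, 25 mm thick and 1478 mm tall, are fixed to the +y face of the rails with their bottoms at z = 117 mm, evenly spaced across the span with equal gaps (rounded down to the nearest mm) at the −x end and between each pair — any rounding remainder accumulates at the +x end.

The fence section is on the floor beside the stool on its −y side.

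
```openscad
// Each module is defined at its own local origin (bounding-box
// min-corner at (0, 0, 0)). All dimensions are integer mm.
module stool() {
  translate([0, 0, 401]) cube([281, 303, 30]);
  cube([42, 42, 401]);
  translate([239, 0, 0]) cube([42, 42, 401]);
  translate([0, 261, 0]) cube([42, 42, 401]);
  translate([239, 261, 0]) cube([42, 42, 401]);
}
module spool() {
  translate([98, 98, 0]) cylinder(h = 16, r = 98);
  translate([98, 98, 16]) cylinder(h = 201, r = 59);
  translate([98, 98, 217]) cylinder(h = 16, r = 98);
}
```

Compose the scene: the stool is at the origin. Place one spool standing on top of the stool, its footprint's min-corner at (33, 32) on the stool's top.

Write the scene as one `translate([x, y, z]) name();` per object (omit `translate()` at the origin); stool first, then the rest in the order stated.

stool();
translate([33, 32, 431]) spool();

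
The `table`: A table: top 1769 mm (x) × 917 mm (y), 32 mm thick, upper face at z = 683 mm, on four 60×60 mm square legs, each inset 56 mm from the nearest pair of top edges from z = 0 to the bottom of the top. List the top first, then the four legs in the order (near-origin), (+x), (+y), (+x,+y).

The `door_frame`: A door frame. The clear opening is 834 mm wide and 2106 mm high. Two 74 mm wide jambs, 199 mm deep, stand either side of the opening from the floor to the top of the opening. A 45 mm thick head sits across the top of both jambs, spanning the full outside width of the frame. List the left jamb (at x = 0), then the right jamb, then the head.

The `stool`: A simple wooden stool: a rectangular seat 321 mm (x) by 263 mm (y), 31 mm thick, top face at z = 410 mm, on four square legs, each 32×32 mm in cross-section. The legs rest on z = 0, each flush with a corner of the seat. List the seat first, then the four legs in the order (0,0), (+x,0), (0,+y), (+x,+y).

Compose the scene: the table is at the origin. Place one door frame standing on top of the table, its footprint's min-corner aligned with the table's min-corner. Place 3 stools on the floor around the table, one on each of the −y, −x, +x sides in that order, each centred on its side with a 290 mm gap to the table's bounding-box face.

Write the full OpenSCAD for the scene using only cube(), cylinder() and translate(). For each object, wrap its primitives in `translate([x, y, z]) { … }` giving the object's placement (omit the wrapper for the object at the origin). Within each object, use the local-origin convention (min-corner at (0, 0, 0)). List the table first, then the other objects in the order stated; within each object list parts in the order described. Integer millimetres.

translate([0, 0, 651]) cube([1769, 917, 32]);
translate([56, 56, 0]) cube([60, 60, 651]);
translate([1653, 56, 0]) cube([60, 60, 651]);
translate([56, 801, 0]) cube([60, 60, 651]);
translate([1653, 801, 0]) cube([60, 60, 651]);
translate([0, 0, 683]) {
  cube([74, 199, 2106]);
  translate([908, 0, 0]) cube([74, 199, 2106]);
  translate([0, 0, 2106]) cube([982, 199, 45]);
}
translate([724, -553, 0]) {
  translate([0, 0, 379]) cube([321, 263, 31]);
  cube([32, 32, 379]);
  translate([289, 0, 0]) cube([32, 32, 379]);
  translate([0, 231, 0]) cube([32, 32, 379]);
  translate([289, 231, 0]) cube([32, 32, 379]);
}
translate([-611, 327, 0]) {
  translate([0, 0, 379]) cube([321, 263, 31]);
  cube([32, 32, 379]);
  translate([289, 0, 0]) cube([32, 32, 379]);
  translate([0, 231, 0]) cube([32, 32, 379]);
  translate([289, 231, 0]) cube([32, 32, 379]);
}
translate([2059, 327, 0]) {
  translate([0, 0, 379]) cube([321, 263, 31]);
  cube([32, 32, 379]);
  translate([289, 0, 0]) cube([32, 32, 379]);
  translate([0, 231, 0]) cube([32, 32, 379]);
  translate([289, 231, 0]) cube([32, 32, 379]);
}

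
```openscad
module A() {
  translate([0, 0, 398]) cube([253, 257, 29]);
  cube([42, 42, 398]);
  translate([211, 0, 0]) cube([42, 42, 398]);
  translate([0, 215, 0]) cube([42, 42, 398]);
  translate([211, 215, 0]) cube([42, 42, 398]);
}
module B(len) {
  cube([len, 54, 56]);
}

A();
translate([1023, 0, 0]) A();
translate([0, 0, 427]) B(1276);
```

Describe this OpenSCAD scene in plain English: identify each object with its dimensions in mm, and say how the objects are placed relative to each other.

A is a four-legged stool. The seat is 253×257 mm, 29 mm thick, top at z = 427 mm. It stands on four square legs, each 42×42 mm in cross-section, from z = 0 to the seat underside, each flush with a corner of the seat.

B is a rectangular beam 1276 mm long (x), 54 mm deep (y), 56 mm thick (z).

The beam spans the tops of two stools placed 770 mm apart, resting at z = 427 mm.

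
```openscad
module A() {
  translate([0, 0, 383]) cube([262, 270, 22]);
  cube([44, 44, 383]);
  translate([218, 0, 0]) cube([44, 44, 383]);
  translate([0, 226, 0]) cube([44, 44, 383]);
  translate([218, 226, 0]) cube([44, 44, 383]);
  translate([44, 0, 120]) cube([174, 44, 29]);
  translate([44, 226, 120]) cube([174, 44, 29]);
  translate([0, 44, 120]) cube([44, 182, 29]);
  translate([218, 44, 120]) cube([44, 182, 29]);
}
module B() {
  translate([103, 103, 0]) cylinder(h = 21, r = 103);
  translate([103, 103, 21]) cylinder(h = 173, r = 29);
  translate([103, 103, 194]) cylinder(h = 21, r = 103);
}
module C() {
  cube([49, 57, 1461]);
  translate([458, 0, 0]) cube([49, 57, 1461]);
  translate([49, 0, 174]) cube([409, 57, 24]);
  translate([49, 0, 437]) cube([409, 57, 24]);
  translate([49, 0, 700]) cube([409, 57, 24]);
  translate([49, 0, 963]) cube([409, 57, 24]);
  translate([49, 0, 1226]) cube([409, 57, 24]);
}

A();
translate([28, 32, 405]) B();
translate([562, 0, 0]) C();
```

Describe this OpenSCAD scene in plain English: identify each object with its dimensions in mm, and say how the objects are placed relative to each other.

A is a four-legged stool. The seat is 262×270 mm, 22 mm thick, top at z = 405 mm. It stands on four square legs, each 44×44 mm in cross-section, from z = 0 to the seat underside, each flush with a corner of the seat. Four stretchers, 44 mm wide and 29 mm tall, connect adjacent legs with their undersides at z = 120 mm, each running between the inner faces of the legs it joins and aligned with the legs' outer faces on the other axis.

B is a spool: two coaxial disc flanges of radius 103 mm and thickness 21 mm, joined by a core cylinder of radius 29 mm and height 173 mm. The lower flange rests on z = 0 and the three cylinders share a vertical axis.

C is a wooden ladder with two side rails of 49×57 mm section and 1461 mm height, set 507 mm apart overall. Between them run 5 rectangular rungs (57 mm deep, 24 mm thick), front faces flush with the rails' −y face. The bottom of the first rung is 174 mm above the floor and each subsequent rung is 263 mm higher than the one below.

The spool is on top of the stool, centred. The ladder is on the floor beside the stool on its +x side.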